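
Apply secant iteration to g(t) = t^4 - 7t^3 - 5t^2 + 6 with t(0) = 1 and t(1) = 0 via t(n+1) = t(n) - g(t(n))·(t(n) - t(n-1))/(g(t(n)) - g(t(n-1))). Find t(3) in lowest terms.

g(1) = -5, g(0) = 6. t(2) = 0 - 6·(0 - 1)/(6 - (-5)) = 6/11.
g(0) = 6, g(6/11) = 50730/14641. t(3) = (6/11) - (50730/14641)·((6/11) - 0)/((50730/14641) - 6) = 1331/1031.

1331/1031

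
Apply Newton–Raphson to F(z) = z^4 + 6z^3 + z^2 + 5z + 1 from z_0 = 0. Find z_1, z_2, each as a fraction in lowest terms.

z_1 = -1/5, z_2 = -657/3305

F'(z) = 4z^3 + 18z^2 + 2z + 5.
F(0) = 1, F'(0) = 5, so z_1 = 0 - 1/5 = -1/5.
F(-1/5) = -4/625, F'(-1/5) = 661/125, so z_2 = (-1/5) - (-4/625)/(661/125) = -657/3305.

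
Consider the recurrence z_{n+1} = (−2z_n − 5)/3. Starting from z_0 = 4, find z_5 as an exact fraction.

−403/243

z_1 = (−2·4 − 5)/3 = −13/3.
z_2 = (−2·(−13/3) − 5)/3 = 11/9.
z_3 = (−2·(11/9) − 5)/3 = −67/27.
z_4 = (−2·(−67/27) − 5)/3 = −1/81.
z_5 = (−2·(−1/81) − 5)/3 = −403/243.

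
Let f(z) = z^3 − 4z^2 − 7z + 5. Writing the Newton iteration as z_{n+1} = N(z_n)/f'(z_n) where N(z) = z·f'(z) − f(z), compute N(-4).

−197

f'(z) = 3z^2 − 8z − 7.
N(z) = z·f'(z) − f(z) = z·(3z^2 − 8z − 7) − (z^3 − 4z^2 − 7z + 5) = 2z^3 − 4z^2 − 5.
N(-4) = −197.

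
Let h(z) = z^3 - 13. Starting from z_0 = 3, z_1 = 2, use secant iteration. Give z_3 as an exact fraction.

h(3) = 14, h(2) = -5. z_2 = 2 - (-5)·(2 - 3)/((-5) - 14) = 43/19.
h(2) = -5, h(43/19) = -9660/6859. z_3 = (43/19) - (-9660/6859)·((43/19) - 2)/((-9660/6859) - (-5)) = 11659/4927.

11659/4927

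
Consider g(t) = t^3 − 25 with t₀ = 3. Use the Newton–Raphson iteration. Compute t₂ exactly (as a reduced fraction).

g'(t) = 3t^2.
g(3) = 2, g'(3) = 27, so t₁ = 3 − 2/27 = 79/27.
g(79/27) = 964/19683, g'(79/27) = 6241/243, so t₂ = (79/27) − (964/19683)/(6241/243) = 1478153/505521.

1478153/505521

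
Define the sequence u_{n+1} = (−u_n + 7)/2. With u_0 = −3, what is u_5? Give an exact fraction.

u_1 = (−(−3) + 7)/2 = 5.
u_2 = (−5 + 7)/2 = 1.
u_3 = (−1 + 7)/2 = 3.
u_4 = (−3 + 7)/2 = 2.
u_5 = (−2 + 7)/2 = 5/2.

5/2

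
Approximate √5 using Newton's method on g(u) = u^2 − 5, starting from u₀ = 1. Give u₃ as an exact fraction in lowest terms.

47/21

g'(u) = 2u.
g(1) = −4, g'(1) = 2, so u₁ = 1 − (−4)/2 = 3.
g(3) = 4, g'(3) = 6, so u₂ = 3 − 4/6 = 7/3.
g(7/3) = 4/9, g'(7/3) = 14/3, so u₃ = (7/3) − (4/9)/(14/3) = 47/21.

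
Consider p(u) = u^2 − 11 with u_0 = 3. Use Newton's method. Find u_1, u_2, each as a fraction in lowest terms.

p'(u) = 2u.
p(3) = −2, p'(3) = 6, so u_1 = 3 − (−2)/6 = 10/3.
p(10/3) = 1/9, p'(10/3) = 20/3, so u_2 = (10/3) − (1/9)/(20/3) = 199/60.

u_1 = 10/3, u_2 = 199/60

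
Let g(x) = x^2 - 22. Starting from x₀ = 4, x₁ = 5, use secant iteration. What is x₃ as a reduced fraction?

136/29

g(4) = -6, g(5) = 3. x₂ = 5 - 3·(5 - 4)/(3 - (-6)) = 14/3.
g(5) = 3, g(14/3) = -2/9. x₃ = (14/3) - (-2/9)·((14/3) - 5)/((-2/9) - 3) = 136/29.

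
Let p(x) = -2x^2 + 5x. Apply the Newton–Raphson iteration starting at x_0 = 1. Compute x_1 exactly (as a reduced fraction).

p'(x) = -4x + 5.
p(1) = 3, p'(1) = 1, so x_1 = 1 - 3/1 = -2.

-2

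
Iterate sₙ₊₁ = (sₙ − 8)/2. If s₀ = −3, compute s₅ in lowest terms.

−251/32

s₁ = ((−3) − 8)/2 = −11/2.
s₂ = ((−11/2) − 8)/2 = −27/4.
s₃ = ((−27/4) − 8)/2 = −59/8.
s₄ = ((−59/8) − 8)/2 = −123/16.
s₅ = ((−123/16) − 8)/2 = −251/32.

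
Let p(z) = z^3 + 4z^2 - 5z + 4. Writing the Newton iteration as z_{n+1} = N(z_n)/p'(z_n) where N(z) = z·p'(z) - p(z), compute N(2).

28

p'(z) = 3z^2 + 8z - 5.
N(z) = z·p'(z) - p(z) = z·(3z^2 + 8z - 5) - (z^3 + 4z^2 - 5z + 4) = 2z^3 + 4z^2 - 4.
N(2) = 28.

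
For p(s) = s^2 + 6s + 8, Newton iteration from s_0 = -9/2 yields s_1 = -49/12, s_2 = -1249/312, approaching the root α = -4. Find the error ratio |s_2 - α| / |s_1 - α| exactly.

s_1 - α = -49/12 - (-4) = -49/12 + 4 = -1/12, so |s_1 - α| = 1/12.
s_2 - α = -1249/312 - (-4) = -1249/312 + 4 = -1/312, so |s_2 - α| = 1/312.
Ratio = (1/312) / (1/12) = 1/26.

1/26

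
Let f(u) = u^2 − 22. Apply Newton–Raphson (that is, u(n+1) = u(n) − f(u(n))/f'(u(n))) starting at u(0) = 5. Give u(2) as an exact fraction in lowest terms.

f'(u) = 2u.
f(5) = 3, f'(5) = 10, so u(1) = 5 − 3/10 = 47/10.
f(47/10) = 9/100, f'(47/10) = 47/5, so u(2) = (47/10) − (9/100)/(47/5) = 4409/940.

4409/940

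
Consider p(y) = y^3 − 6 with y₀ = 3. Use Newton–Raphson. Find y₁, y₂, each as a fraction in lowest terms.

p'(y) = 3y^2.
p(3) = 21, p'(3) = 27, so y₁ = 3 − 21/27 = 20/9.
p(20/9) = 3626/729, p'(20/9) = 400/27, so y₂ = (20/9) − (3626/729)/(400/27) = 10187/5400.

y₁ = 20/9, y₂ = 10187/5400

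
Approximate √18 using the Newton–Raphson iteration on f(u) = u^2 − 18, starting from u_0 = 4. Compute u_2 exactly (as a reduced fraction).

f'(u) = 2u.
f(4) = −2, f'(4) = 8, so u_1 = 4 − (−2)/8 = 17/4.
f(17/4) = 1/16, f'(17/4) = 17/2, so u_2 = (17/4) − (1/16)/(17/2) = 577/136.

577/136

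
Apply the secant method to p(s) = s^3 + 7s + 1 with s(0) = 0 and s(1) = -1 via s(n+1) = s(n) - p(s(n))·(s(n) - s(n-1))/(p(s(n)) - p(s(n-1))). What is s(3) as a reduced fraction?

-73/521

p(0) = 1, p(-1) = -7. s(2) = (-1) - (-7)·((-1) - 0)/((-7) - 1) = -1/8.
p(-1) = -7, p(-1/8) = 63/512. s(3) = (-1/8) - (63/512)·((-1/8) - (-1))/((63/512) - (-7)) = -73/521.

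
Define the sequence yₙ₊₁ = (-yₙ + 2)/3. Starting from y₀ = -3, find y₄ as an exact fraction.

37/81

y₁ = (-(-3) + 2)/3 = 5/3.
y₂ = (-(5/3) + 2)/3 = 1/9.
y₃ = (-(1/9) + 2)/3 = 17/27.
y₄ = (-(17/27) + 2)/3 = 37/81.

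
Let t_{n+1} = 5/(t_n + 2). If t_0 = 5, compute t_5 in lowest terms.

t_1 = 5/(5 + 2) = 5/7.
t_2 = 5/(5/7 + 2) = 35/19.
t_3 = 5/(35/19 + 2) = 95/73.
t_4 = 5/(95/73 + 2) = 365/241.
t_5 = 5/(365/241 + 2) = 1205/847.

1205/847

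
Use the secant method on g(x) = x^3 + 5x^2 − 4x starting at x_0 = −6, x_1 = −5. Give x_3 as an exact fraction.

g(−6) = −12, g(−5) = 20. x_2 = (−5) − 20·((−5) − (−6))/(20 − (−12)) = −45/8.
g(−5) = 20, g(−45/8) = 1395/512. x_3 = (−45/8) − (1395/512)·((−45/8) − (−5))/((1395/512) − 20) = −10125/1769.

−10125/1769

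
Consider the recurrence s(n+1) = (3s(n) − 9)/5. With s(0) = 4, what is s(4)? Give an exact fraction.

−2124/625

s(1) = (3·4 − 9)/5 = 3/5.
s(2) = (3·(3/5) − 9)/5 = −36/25.
s(3) = (3·(−36/25) − 9)/5 = −333/125.
s(4) = (3·(−333/125) − 9)/5 = −2124/625.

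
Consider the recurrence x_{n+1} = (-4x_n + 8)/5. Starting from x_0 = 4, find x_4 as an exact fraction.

1352/625

x_1 = (-4·4 + 8)/5 = -8/5.
x_2 = (-4·(-8/5) + 8)/5 = 72/25.
x_3 = (-4·(72/25) + 8)/5 = -88/125.
x_4 = (-4·(-88/125) + 8)/5 = 1352/625.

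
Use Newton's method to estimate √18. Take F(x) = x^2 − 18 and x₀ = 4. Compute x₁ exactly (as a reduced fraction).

17/4

F'(x) = 2x.
F(4) = −2, F'(4) = 8, so x₁ = 4 − (−2)/8 = 17/4.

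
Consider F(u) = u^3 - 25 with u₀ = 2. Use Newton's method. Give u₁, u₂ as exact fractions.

u₁ = 41/12, u₂ = 90521/30258

F'(u) = 3u^2.
F(2) = -17, F'(2) = 12, so u₁ = 2 - (-17)/12 = 41/12.
F(41/12) = 25721/1728, F'(41/12) = 1681/48, so u₂ = (41/12) - (25721/1728)/(1681/48) = 90521/30258.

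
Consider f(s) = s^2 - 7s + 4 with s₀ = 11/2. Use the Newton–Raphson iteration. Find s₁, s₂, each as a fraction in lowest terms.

f'(s) = 2s - 7.
f(11/2) = -17/4, f'(11/2) = 4, so s₁ = (11/2) - (-17/4)/4 = 105/16.
f(105/16) = 289/256, f'(105/16) = 49/8, so s₂ = (105/16) - (289/256)/(49/8) = 10001/1568.

s₁ = 105/16, s₂ = 10001/1568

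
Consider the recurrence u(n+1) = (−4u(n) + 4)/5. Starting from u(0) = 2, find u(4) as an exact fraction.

676/625

u(1) = (−4·2 + 4)/5 = −4/5.
u(2) = (−4·(−4/5) + 4)/5 = 36/25.
u(3) = (−4·(36/25) + 4)/5 = −44/125.
u(4) = (−4·(−44/125) + 4)/5 = 676/625.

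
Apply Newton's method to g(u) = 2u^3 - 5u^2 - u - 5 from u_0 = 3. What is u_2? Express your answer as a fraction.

g'(u) = 6u^2 - 10u - 1.
g(3) = 1, g'(3) = 23, so u_1 = 3 - 1/23 = 68/23.
g(68/23) = 297/12167, g'(68/23) = 11575/529, so u_2 = (68/23) - (297/12167)/(11575/529) = 786803/266225.

786803/266225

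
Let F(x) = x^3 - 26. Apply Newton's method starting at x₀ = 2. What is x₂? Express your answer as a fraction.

F'(x) = 3x^2.
F(2) = -18, F'(2) = 12, so x₁ = 2 - (-18)/12 = 7/2.
F(7/2) = 135/8, F'(7/2) = 147/4, so x₂ = (7/2) - (135/8)/(147/4) = 149/49.

149/49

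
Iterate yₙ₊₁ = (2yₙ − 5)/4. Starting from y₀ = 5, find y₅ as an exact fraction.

y₁ = (2·5 − 5)/4 = 5/4.
y₂ = (2·(5/4) − 5)/4 = −5/8.
y₃ = (2·(−5/8) − 5)/4 = −25/16.
y₄ = (2·(−25/16) − 5)/4 = −65/32.
y₅ = (2·(−65/32) − 5)/4 = −145/64.

−145/64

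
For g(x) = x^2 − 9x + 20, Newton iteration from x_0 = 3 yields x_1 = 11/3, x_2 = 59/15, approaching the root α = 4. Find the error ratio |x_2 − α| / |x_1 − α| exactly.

1/5

x_1 − α = 11/3 − 4 = −1/3, so |x_1 − α| = 1/3.
x_2 − α = 59/15 − 4 = −1/15, so |x_2 − α| = 1/15.
Ratio = (1/15) / (1/3) = 1/5.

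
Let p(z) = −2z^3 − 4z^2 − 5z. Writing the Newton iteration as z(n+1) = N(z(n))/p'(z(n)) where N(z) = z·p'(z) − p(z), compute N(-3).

72

p'(z) = −6z^2 − 8z − 5.
N(z) = z·p'(z) − p(z) = z·(−6z^2 − 8z − 5) − (−2z^3 − 4z^2 − 5z) = −4z^3 − 4z^2.
N(-3) = 72.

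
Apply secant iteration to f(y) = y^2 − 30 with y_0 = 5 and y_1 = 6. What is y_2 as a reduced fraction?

60/11

f(5) = −5, f(6) = 6. y_2 = 6 − 6·(6 − 5)/(6 − (−5)) = 60/11.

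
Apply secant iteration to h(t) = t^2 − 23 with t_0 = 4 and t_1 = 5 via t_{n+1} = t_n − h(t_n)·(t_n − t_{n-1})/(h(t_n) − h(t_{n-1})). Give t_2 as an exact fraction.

43/9

h(4) = −7, h(5) = 2. t_2 = 5 − 2·(5 − 4)/(2 − (−7)) = 43/9.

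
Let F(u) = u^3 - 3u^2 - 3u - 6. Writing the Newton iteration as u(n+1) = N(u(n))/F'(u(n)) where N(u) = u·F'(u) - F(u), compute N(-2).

F'(u) = 3u^2 - 6u - 3.
N(u) = u·F'(u) - F(u) = u·(3u^2 - 6u - 3) - (u^3 - 3u^2 - 3u - 6) = 2u^3 - 3u^2 + 6.
N(-2) = -22.

-22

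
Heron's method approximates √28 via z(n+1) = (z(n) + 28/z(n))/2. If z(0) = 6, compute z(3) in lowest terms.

32257/6096

z(1) = (6 + 28/6)/2 = 16/3.
z(2) = (16/3 + 28/(16/3))/2 = 127/24.
z(3) = (127/24 + 28/(127/24))/2 = 32257/6096.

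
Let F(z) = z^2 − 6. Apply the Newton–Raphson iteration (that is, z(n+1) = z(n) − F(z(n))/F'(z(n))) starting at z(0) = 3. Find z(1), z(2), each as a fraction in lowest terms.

z(1) = 5/2, z(2) = 49/20

F'(z) = 2z.
F(3) = 3, F'(3) = 6, so z(1) = 3 − 3/6 = 5/2.
F(5/2) = 1/4, F'(5/2) = 5, so z(2) = (5/2) − (1/4)/5 = 49/20.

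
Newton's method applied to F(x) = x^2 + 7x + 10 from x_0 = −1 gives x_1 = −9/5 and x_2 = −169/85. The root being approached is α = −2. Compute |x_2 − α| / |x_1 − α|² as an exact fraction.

5/17

x_1 − α = −9/5 − (−2) = −9/5 + 2 = 1/5, so |x_1 − α| = 1/5.
x_2 − α = −169/85 − (−2) = −169/85 + 2 = 1/85, so |x_2 − α| = 1/85.
|x_1 − α|² = 1/25.
Ratio = (1/85) / (1/25) = 5/17.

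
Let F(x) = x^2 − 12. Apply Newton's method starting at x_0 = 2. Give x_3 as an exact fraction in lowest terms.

97/28

F'(x) = 2x.
F(2) = −8, F'(2) = 4, so x_1 = 2 − (−8)/4 = 4.
F(4) = 4, F'(4) = 8, so x_2 = 4 − 4/8 = 7/2.
F(7/2) = 1/4, F'(7/2) = 7, so x_3 = (7/2) − (1/4)/7 = 97/28.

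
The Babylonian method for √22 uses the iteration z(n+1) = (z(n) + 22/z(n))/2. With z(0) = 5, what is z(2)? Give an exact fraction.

z(1) = (5 + 22/5)/2 = 47/10.
z(2) = (47/10 + 22/(47/10))/2 = 4409/940.

4409/940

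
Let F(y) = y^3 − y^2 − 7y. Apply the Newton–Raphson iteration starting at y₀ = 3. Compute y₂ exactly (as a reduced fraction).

F'(y) = 3y^2 − 2y − 7.
F(3) = −3, F'(3) = 14, so y₁ = 3 − (−3)/14 = 45/14.
F(45/14) = 1035/2744, F'(45/14) = 3443/196, so y₂ = (45/14) − (1035/2744)/(3443/196) = 76950/24101.

76950/24101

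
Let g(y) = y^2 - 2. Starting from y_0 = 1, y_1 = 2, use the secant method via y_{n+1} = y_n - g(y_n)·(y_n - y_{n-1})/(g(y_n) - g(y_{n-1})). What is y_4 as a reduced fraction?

g(1) = -1, g(2) = 2. y_2 = 2 - 2·(2 - 1)/(2 - (-1)) = 4/3.
g(2) = 2, g(4/3) = -2/9. y_3 = (4/3) - (-2/9)·((4/3) - 2)/((-2/9) - 2) = 7/5.
g(4/3) = -2/9, g(7/5) = -1/25. y_4 = (7/5) - (-1/25)·((7/5) - (4/3))/((-1/25) - (-2/9)) = 58/41.

58/41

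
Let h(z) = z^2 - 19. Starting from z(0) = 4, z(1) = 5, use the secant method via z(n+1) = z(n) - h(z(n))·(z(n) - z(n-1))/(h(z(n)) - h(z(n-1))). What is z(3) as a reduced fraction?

h(4) = -3, h(5) = 6. z(2) = 5 - 6·(5 - 4)/(6 - (-3)) = 13/3.
h(5) = 6, h(13/3) = -2/9. z(3) = (13/3) - (-2/9)·((13/3) - 5)/((-2/9) - 6) = 61/14.

61/14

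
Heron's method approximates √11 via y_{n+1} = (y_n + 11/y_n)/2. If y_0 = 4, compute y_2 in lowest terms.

y_1 = (4 + 11/4)/2 = 27/8.
y_2 = (27/8 + 11/(27/8))/2 = 1433/432.

1433/432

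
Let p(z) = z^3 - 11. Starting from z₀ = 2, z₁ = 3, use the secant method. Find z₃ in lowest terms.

p(2) = -3, p(3) = 16. z₂ = 3 - 16·(3 - 2)/(16 - (-3)) = 41/19.
p(3) = 16, p(41/19) = -6528/6859. z₃ = (41/19) - (-6528/6859)·((41/19) - 3)/((-6528/6859) - 16) = 16025/7267.

16025/7267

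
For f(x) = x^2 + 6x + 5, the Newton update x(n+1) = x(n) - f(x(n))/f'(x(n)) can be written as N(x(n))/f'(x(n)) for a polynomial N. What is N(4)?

11

f'(x) = 2x + 6.
N(x) = x·f'(x) - f(x) = x·(2x + 6) - (x^2 + 6x + 5) = x^2 - 5.
N(4) = 11.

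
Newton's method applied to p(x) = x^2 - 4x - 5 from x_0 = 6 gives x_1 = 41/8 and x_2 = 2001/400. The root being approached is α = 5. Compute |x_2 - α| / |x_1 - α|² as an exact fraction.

4/25

x_1 - α = 41/8 - 5 = 1/8, so |x_1 - α| = 1/8.
x_2 - α = 2001/400 - 5 = 1/400, so |x_2 - α| = 1/400.
|x_1 - α|² = 1/64.
Ratio = (1/400) / (1/64) = 4/25.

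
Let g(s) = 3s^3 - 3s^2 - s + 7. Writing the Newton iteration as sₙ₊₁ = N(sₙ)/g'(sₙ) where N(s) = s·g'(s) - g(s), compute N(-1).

-16

g'(s) = 9s^2 - 6s - 1.
N(s) = s·g'(s) - g(s) = s·(9s^2 - 6s - 1) - (3s^3 - 3s^2 - s + 7) = 6s^3 - 3s^2 - 7.
N(-1) = -16.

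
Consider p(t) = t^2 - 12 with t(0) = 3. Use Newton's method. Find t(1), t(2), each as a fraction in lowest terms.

t(1) = 7/2, t(2) = 97/28

p'(t) = 2t.
p(3) = -3, p'(3) = 6, so t(1) = 3 - (-3)/6 = 7/2.
p(7/2) = 1/4, p'(7/2) = 7, so t(2) = (7/2) - (1/4)/7 = 97/28.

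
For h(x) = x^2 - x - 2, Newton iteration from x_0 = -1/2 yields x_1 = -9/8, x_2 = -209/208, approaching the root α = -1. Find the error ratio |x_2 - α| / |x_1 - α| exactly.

1/26

x_1 - α = -9/8 - (-1) = -9/8 + 1 = -1/8, so |x_1 - α| = 1/8.
x_2 - α = -209/208 - (-1) = -209/208 + 1 = -1/208, so |x_2 - α| = 1/208.
Ratio = (1/208) / (1/8) = 1/26.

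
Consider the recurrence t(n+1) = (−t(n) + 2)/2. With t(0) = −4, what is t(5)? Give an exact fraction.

t(1) = (−(−4) + 2)/2 = 3.
t(2) = (−3 + 2)/2 = −1/2.
t(3) = (−(−1/2) + 2)/2 = 5/4.
t(4) = (−(5/4) + 2)/2 = 3/8.
t(5) = (−(3/8) + 2)/2 = 13/16.

13/16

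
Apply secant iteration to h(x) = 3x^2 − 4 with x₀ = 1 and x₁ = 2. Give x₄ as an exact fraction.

82/71

h(1) = −1, h(2) = 8. x₂ = 2 − 8·(2 − 1)/(8 − (−1)) = 10/9.
h(2) = 8, h(10/9) = −8/27. x₃ = (10/9) − (−8/27)·((10/9) − 2)/((−8/27) − 8) = 8/7.
h(10/9) = −8/27, h(8/7) = −4/49. x₄ = (8/7) − (−4/49)·((8/7) − (10/9))/((−4/49) − (−8/27)) = 82/71.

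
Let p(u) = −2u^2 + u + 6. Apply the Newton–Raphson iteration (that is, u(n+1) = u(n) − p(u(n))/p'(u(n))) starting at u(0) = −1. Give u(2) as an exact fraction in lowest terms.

−278/185

p'(u) = −4u + 1.
p(−1) = 3, p'(−1) = 5, so u(1) = (−1) − 3/5 = −8/5.
p(−8/5) = −18/25, p'(−8/5) = 37/5, so u(2) = (−8/5) − (−18/25)/(37/5) = −278/185.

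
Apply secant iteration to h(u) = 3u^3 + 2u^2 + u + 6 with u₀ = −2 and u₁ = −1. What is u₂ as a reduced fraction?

h(−2) = −12, h(−1) = 4. u₂ = (−1) − 4·((−1) − (−2))/(4 − (−12)) = −5/4.

−5/4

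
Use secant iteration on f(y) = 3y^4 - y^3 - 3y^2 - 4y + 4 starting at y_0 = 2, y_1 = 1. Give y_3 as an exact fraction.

f(2) = 24, f(1) = -1. y_2 = 1 - (-1)·(1 - 2)/((-1) - 24) = 26/25.
f(1) = -1, f(26/25) = -398472/390625. y_3 = (26/25) - (-398472/390625)·((26/25) - 1)/((-398472/390625) - (-1)) = -7778/7847.

-7778/7847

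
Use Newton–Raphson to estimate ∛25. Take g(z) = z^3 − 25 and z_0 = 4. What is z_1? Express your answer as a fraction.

g'(z) = 3z^2.
g(4) = 39, g'(4) = 48, so z_1 = 4 − 39/48 = 51/16.

51/16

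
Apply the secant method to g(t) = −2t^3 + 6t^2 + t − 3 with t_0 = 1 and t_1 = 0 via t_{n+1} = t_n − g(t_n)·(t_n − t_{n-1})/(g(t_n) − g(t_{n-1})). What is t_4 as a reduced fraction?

g(1) = 2, g(0) = −3. t_2 = 0 − (−3)·(0 − 1)/((−3) − 2) = 3/5.
g(0) = −3, g(3/5) = −84/125. t_3 = (3/5) − (−84/125)·((3/5) − 0)/((−84/125) − (−3)) = 75/97.
g(3/5) = −84/125, g(75/97) = 397656/912673. t_4 = (75/97) − (397656/912673)·((75/97) − (3/5))/((397656/912673) − (−84/125)) = 1060725/1504423.

1060725/1504423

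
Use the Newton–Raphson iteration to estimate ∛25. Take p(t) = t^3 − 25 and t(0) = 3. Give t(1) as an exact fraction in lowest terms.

79/27

p'(t) = 3t^2.
p(3) = 2, p'(3) = 27, so t(1) = 3 − 2/27 = 79/27.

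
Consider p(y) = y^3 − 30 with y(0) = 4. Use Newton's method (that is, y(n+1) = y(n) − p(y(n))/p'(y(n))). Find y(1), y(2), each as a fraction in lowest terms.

p'(y) = 3y^2.
p(4) = 34, p'(4) = 48, so y(1) = 4 − 34/48 = 79/24.
p(79/24) = 78319/13824, p'(79/24) = 6241/192, so y(2) = (79/24) − (78319/13824)/(6241/192) = 700399/224676.

y(1) = 79/24, y(2) = 700399/224676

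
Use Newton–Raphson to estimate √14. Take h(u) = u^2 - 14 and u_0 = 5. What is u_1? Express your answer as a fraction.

39/10

h'(u) = 2u.
h(5) = 11, h'(5) = 10, so u_1 = 5 - 11/10 = 39/10.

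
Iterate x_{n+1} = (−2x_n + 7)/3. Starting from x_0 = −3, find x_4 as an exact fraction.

x_1 = (−2·(−3) + 7)/3 = 13/3.
x_2 = (−2·(13/3) + 7)/3 = −5/9.
x_3 = (−2·(−5/9) + 7)/3 = 73/27.
x_4 = (−2·(73/27) + 7)/3 = 43/81.

43/81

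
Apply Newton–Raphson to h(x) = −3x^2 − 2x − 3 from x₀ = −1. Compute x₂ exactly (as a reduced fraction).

h'(x) = −6x − 2.
h(−1) = −4, h'(−1) = 4, so x₁ = (−1) − (−4)/4 = 0.
h(0) = −3, h'(0) = −2, so x₂ = 0 − (−3)/(−2) = −3/2.

−3/2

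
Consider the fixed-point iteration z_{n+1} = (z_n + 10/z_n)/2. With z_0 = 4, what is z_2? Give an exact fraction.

329/104

z_1 = (4 + 10/4)/2 = 13/4.
z_2 = (13/4 + 10/(13/4))/2 = 329/104.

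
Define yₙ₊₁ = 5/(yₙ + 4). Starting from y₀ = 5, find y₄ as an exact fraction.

y₁ = 5/(5 + 4) = 5/9.
y₂ = 5/(5/9 + 4) = 45/41.
y₃ = 5/(45/41 + 4) = 205/209.
y₄ = 5/(205/209 + 4) = 1045/1041.

1045/1041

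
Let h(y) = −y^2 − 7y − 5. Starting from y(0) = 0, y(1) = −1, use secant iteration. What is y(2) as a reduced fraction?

−5/6

h(0) = −5, h(−1) = 1. y(2) = (−1) − 1·((−1) − 0)/(1 − (−5)) = −5/6.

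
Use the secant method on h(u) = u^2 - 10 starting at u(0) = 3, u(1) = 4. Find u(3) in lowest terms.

79/25

h(3) = -1, h(4) = 6. u(2) = 4 - 6·(4 - 3)/(6 - (-1)) = 22/7.
h(4) = 6, h(22/7) = -6/49. u(3) = (22/7) - (-6/49)·((22/7) - 4)/((-6/49) - 6) = 79/25.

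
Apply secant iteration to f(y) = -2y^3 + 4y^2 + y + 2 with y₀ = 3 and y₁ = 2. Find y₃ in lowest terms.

6354/2599

f(3) = -13, f(2) = 4. y₂ = 2 - 4·(2 - 3)/(4 - (-13)) = 38/17.
f(2) = 4, f(38/17) = 9256/4913. y₃ = (38/17) - (9256/4913)·((38/17) - 2)/((9256/4913) - 4) = 6354/2599.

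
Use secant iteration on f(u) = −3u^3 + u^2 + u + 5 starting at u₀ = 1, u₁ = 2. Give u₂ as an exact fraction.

21/17

f(1) = 4, f(2) = −13. u₂ = 2 − (−13)·(2 − 1)/((−13) − 4) = 21/17.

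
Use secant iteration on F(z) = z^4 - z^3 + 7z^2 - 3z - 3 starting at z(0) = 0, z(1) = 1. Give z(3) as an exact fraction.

555/619

F(0) = -3, F(1) = 1. z(2) = 1 - 1·(1 - 0)/(1 - (-3)) = 3/4.
F(1) = 1, F(3/4) = -363/256. z(3) = (3/4) - (-363/256)·((3/4) - 1)/((-363/256) - 1) = 555/619.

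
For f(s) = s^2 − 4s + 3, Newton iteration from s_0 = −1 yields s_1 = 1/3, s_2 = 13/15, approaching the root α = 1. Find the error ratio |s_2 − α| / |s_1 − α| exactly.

1/5

s_1 − α = 1/3 − 1 = −2/3, so |s_1 − α| = 2/3.
s_2 − α = 13/15 − 1 = −2/15, so |s_2 − α| = 2/15.
Ratio = (2/15) / (2/3) = 1/5.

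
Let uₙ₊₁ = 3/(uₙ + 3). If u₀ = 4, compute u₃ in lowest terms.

24/31

u₁ = 3/(4 + 3) = 3/7.
u₂ = 3/(3/7 + 3) = 7/8.
u₃ = 3/(7/8 + 3) = 24/31.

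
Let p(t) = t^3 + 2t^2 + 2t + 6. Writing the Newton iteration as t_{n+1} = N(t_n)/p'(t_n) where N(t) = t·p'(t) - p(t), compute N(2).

p'(t) = 3t^2 + 4t + 2.
N(t) = t·p'(t) - p(t) = t·(3t^2 + 4t + 2) - (t^3 + 2t^2 + 2t + 6) = 2t^3 + 2t^2 - 6.
N(2) = 18.

18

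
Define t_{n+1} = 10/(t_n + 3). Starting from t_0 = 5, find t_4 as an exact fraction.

910/443

t_1 = 10/(5 + 3) = 5/4.
t_2 = 10/(5/4 + 3) = 40/17.
t_3 = 10/(40/17 + 3) = 170/91.
t_4 = 10/(170/91 + 3) = 910/443.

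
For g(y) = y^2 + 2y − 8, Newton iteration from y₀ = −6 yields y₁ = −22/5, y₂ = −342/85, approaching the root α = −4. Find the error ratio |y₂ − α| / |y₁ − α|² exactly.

5/34

y₁ − α = −22/5 − (−4) = −22/5 + 4 = −2/5, so |y₁ − α| = 2/5.
y₂ − α = −342/85 − (−4) = −342/85 + 4 = −2/85, so |y₂ − α| = 2/85.
|y₁ − α|² = 4/25.
Ratio = (2/85) / (4/25) = 5/34.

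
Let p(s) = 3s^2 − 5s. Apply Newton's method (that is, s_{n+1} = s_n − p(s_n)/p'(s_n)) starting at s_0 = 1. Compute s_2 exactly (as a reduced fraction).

27/13

p'(s) = 6s − 5.
p(1) = −2, p'(1) = 1, so s_1 = 1 − (−2)/1 = 3.
p(3) = 12, p'(3) = 13, so s_2 = 3 − 12/13 = 27/13.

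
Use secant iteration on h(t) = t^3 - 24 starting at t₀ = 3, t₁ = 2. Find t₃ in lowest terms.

h(3) = 3, h(2) = -16. t₂ = 2 - (-16)·(2 - 3)/((-16) - 3) = 54/19.
h(2) = -16, h(54/19) = -7152/6859. t₃ = (54/19) - (-7152/6859)·((54/19) - 2)/((-7152/6859) - (-16)) = 4650/1603.

4650/1603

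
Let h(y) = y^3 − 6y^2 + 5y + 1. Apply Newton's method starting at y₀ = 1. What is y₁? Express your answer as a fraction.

5/4

h'(y) = 3y^2 − 12y + 5.
h(1) = 1, h'(1) = −4, so y₁ = 1 − 1/(−4) = 5/4.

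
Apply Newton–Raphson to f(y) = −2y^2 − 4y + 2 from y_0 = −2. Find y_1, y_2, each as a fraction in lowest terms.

y_1 = −5/2, y_2 = −29/12

f'(y) = −4y − 4.
f(−2) = 2, f'(−2) = 4, so y_1 = (−2) − 2/4 = −5/2.
f(−5/2) = −1/2, f'(−5/2) = 6, so y_2 = (−5/2) − (−1/2)/6 = −29/12.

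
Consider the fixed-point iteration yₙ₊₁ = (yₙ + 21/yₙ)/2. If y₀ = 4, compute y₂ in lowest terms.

y₁ = (4 + 21/4)/2 = 37/8.
y₂ = (37/8 + 21/(37/8))/2 = 2713/592.

2713/592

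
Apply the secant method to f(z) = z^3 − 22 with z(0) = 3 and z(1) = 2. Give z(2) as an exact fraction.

f(3) = 5, f(2) = −14. z(2) = 2 − (−14)·(2 − 3)/((−14) − 5) = 52/19.

52/19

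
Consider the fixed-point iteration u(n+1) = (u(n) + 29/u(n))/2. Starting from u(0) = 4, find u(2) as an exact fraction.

3881/720

u(1) = (4 + 29/4)/2 = 45/8.
u(2) = (45/8 + 29/(45/8))/2 = 3881/720.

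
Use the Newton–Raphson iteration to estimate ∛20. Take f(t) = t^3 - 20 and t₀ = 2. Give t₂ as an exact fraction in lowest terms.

f'(t) = 3t^2.
f(2) = -12, f'(2) = 12, so t₁ = 2 - (-12)/12 = 3.
f(3) = 7, f'(3) = 27, so t₂ = 3 - 7/27 = 74/27.

74/27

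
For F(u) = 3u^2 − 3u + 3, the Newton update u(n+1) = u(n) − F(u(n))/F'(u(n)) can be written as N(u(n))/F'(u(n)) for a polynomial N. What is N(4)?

F'(u) = 6u − 3.
N(u) = u·F'(u) − F(u) = u·(6u − 3) − (3u^2 − 3u + 3) = 3u^2 − 3.
N(4) = 45.

45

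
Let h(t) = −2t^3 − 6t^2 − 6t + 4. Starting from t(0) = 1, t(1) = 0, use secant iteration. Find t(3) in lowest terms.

98/193

h(1) = −10, h(0) = 4. t(2) = 0 − 4·(0 − 1)/(4 − (−10)) = 2/7.
h(0) = 4, h(2/7) = 600/343. t(3) = (2/7) − (600/343)·((2/7) − 0)/((600/343) − 4) = 98/193.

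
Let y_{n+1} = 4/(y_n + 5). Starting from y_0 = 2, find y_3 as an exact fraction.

y_1 = 4/(2 + 5) = 4/7.
y_2 = 4/(4/7 + 5) = 28/39.
y_3 = 4/(28/39 + 5) = 156/223.

156/223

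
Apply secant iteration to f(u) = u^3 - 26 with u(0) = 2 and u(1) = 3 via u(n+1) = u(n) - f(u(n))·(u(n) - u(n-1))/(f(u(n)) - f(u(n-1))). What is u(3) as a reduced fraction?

28370/9577

f(2) = -18, f(3) = 1. u(2) = 3 - 1·(3 - 2)/(1 - (-18)) = 56/19.
f(3) = 1, f(56/19) = -2718/6859. u(3) = (56/19) - (-2718/6859)·((56/19) - 3)/((-2718/6859) - 1) = 28370/9577.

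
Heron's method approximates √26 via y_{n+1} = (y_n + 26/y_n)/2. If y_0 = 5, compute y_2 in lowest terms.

y_1 = (5 + 26/5)/2 = 51/10.
y_2 = (51/10 + 26/(51/10))/2 = 5201/1020.

5201/1020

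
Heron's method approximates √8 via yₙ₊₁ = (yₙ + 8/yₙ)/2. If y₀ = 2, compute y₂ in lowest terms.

17/6

y₁ = (2 + 8/2)/2 = 3.
y₂ = (3 + 8/3)/2 = 17/6.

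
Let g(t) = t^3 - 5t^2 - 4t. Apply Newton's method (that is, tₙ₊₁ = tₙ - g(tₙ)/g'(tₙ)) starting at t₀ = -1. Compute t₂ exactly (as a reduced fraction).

-2891/4077

g'(t) = 3t^2 - 10t - 4.
g(-1) = -2, g'(-1) = 9, so t₁ = (-1) - (-2)/9 = -7/9.
g(-7/9) = -280/729, g'(-7/9) = 151/27, so t₂ = (-7/9) - (-280/729)/(151/27) = -2891/4077.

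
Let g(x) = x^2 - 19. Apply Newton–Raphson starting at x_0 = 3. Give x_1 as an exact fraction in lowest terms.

g'(x) = 2x.
g(3) = -10, g'(3) = 6, so x_1 = 3 - (-10)/6 = 14/3.

14/3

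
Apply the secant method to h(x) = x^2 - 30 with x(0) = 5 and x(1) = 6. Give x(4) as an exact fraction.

h(5) = -5, h(6) = 6. x(2) = 6 - 6·(6 - 5)/(6 - (-5)) = 60/11.
h(6) = 6, h(60/11) = -30/121. x(3) = (60/11) - (-30/121)·((60/11) - 6)/((-30/121) - 6) = 115/21.
h(60/11) = -30/121, h(115/21) = -5/441. x(4) = (115/21) - (-5/441)·((115/21) - (60/11))/((-5/441) - (-30/121)) = 2766/505.

2766/505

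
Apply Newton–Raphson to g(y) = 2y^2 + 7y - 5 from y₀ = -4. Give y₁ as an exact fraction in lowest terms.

g'(y) = 4y + 7.
g(-4) = -1, g'(-4) = -9, so y₁ = (-4) - (-1)/(-9) = -37/9.

-37/9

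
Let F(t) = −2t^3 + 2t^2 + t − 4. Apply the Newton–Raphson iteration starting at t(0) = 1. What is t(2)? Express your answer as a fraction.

F'(t) = −6t^2 + 4t + 1.
F(1) = −3, F'(1) = −1, so t(1) = 1 − (−3)/(−1) = −2.
F(−2) = 18, F'(−2) = −31, so t(2) = (−2) − 18/(−31) = −44/31.

−44/31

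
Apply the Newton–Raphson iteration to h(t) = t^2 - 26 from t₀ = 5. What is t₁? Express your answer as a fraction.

51/10

h'(t) = 2t.
h(5) = -1, h'(5) = 10, so t₁ = 5 - (-1)/10 = 51/10.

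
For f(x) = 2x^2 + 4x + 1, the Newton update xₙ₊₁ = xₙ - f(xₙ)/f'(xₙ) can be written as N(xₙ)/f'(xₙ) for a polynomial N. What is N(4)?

31

f'(x) = 4x + 4.
N(x) = x·f'(x) - f(x) = x·(4x + 4) - (2x^2 + 4x + 1) = 2x^2 - 1.
N(4) = 31.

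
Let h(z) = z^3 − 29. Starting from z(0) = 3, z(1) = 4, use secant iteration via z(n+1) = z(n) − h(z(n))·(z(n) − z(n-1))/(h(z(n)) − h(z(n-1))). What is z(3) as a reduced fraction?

157673/51397

h(3) = −2, h(4) = 35. z(2) = 4 − 35·(4 − 3)/(35 − (−2)) = 113/37.
h(4) = 35, h(113/37) = −26040/50653. z(3) = (113/37) − (−26040/50653)·((113/37) − 4)/((−26040/50653) − 35) = 157673/51397.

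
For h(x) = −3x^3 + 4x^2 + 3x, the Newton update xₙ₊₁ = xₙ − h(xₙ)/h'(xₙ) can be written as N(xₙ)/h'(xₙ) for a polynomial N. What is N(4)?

−320

h'(x) = −9x^2 + 8x + 3.
N(x) = x·h'(x) − h(x) = x·(−9x^2 + 8x + 3) − (−3x^3 + 4x^2 + 3x) = −6x^3 + 4x^2.
N(4) = −320.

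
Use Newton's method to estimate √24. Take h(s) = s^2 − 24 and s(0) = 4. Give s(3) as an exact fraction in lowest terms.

4801/980

h'(s) = 2s.
h(4) = −8, h'(4) = 8, so s(1) = 4 − (−8)/8 = 5.
h(5) = 1, h'(5) = 10, so s(2) = 5 − 1/10 = 49/10.
h(49/10) = 1/100, h'(49/10) = 49/5, so s(3) = (49/10) − (1/100)/(49/5) = 4801/980.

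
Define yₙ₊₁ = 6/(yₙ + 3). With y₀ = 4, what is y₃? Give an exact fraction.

y₁ = 6/(4 + 3) = 6/7.
y₂ = 6/(6/7 + 3) = 14/9.
y₃ = 6/(14/9 + 3) = 54/41.

54/41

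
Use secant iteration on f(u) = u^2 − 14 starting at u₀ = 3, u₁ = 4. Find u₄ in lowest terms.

f(3) = −5, f(4) = 2. u₂ = 4 − 2·(4 − 3)/(2 − (−5)) = 26/7.
f(4) = 2, f(26/7) = −10/49. u₃ = (26/7) − (−10/49)·((26/7) − 4)/((−10/49) − 2) = 101/27.
f(26/7) = −10/49, f(101/27) = −5/729. u₄ = (101/27) − (−5/729)·((101/27) − (26/7))/((−5/729) − (−10/49)) = 5272/1409.

5272/1409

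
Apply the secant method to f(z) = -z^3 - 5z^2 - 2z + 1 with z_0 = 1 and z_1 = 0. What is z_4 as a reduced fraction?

2304128/8636601

f(1) = -7, f(0) = 1. z_2 = 0 - 1·(0 - 1)/(1 - (-7)) = 1/8.
f(0) = 1, f(1/8) = 343/512. z_3 = (1/8) - (343/512)·((1/8) - 0)/((343/512) - 1) = 64/169.
f(1/8) = 343/512, f(64/169) = -2552263/4826809. z_4 = (64/169) - (-2552263/4826809)·((64/169) - (1/8))/((-2552263/4826809) - (343/512)) = 2304128/8636601.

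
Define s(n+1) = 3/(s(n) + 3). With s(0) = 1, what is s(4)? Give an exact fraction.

19/24

s(1) = 3/(1 + 3) = 3/4.
s(2) = 3/(3/4 + 3) = 4/5.
s(3) = 3/(4/5 + 3) = 15/19.
s(4) = 3/(15/19 + 3) = 19/24.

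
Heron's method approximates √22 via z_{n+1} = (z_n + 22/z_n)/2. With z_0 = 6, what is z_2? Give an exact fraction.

1633/348

z_1 = (6 + 22/6)/2 = 29/6.
z_2 = (29/6 + 22/(29/6))/2 = 1633/348.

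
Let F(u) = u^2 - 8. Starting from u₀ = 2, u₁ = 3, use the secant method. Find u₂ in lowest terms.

F(2) = -4, F(3) = 1. u₂ = 3 - 1·(3 - 2)/(1 - (-4)) = 14/5.

14/5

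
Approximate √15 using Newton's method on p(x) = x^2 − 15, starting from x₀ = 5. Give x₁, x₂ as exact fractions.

x₁ = 4, x₂ = 31/8

p'(x) = 2x.
p(5) = 10, p'(5) = 10, so x₁ = 5 − 10/10 = 4.
p(4) = 1, p'(4) = 8, so x₂ = 4 − 1/8 = 31/8.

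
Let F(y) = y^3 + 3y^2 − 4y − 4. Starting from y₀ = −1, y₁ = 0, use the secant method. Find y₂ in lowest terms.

F(−1) = 2, F(0) = −4. y₂ = 0 − (−4)·(0 − (−1))/((−4) − 2) = −2/3.

−2/3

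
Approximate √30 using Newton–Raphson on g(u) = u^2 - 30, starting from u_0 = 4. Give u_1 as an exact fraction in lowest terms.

23/4

g'(u) = 2u.
g(4) = -14, g'(4) = 8, so u_1 = 4 - (-14)/8 = 23/4.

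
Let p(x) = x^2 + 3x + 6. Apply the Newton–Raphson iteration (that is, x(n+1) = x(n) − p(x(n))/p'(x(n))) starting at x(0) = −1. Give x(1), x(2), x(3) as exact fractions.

x(1) = −5, x(2) = −19/7, x(3) = −67/119

p'(x) = 2x + 3.
p(−1) = 4, p'(−1) = 1, so x(1) = (−1) − 4/1 = −5.
p(−5) = 16, p'(−5) = −7, so x(2) = (−5) − 16/(−7) = −19/7.
p(−19/7) = 256/49, p'(−19/7) = −17/7, so x(3) = (−19/7) − (256/49)/(−17/7) = −67/119.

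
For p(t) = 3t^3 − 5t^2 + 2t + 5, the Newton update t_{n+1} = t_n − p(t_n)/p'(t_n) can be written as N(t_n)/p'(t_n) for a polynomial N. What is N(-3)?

−212

p'(t) = 9t^2 − 10t + 2.
N(t) = t·p'(t) − p(t) = t·(9t^2 − 10t + 2) − (3t^3 − 5t^2 + 2t + 5) = 6t^3 − 5t^2 − 5.
N(-3) = −212.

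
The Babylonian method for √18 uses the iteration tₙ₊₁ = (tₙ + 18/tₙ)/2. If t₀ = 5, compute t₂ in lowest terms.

t₁ = (5 + 18/5)/2 = 43/10.
t₂ = (43/10 + 18/(43/10))/2 = 3649/860.

3649/860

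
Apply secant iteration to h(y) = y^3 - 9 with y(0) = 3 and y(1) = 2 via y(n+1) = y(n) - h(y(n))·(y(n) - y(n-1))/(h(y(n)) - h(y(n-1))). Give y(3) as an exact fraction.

h(3) = 18, h(2) = -1. y(2) = 2 - (-1)·(2 - 3)/((-1) - 18) = 39/19.
h(2) = -1, h(39/19) = -2412/6859. y(3) = (39/19) - (-2412/6859)·((39/19) - 2)/((-2412/6859) - (-1)) = 9255/4447.

9255/4447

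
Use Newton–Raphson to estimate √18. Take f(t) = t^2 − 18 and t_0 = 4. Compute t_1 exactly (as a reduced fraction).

17/4

f'(t) = 2t.
f(4) = −2, f'(4) = 8, so t_1 = 4 − (−2)/8 = 17/4.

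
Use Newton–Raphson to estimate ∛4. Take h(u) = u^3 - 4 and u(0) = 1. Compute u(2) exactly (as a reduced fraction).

5/3

h'(u) = 3u^2.
h(1) = -3, h'(1) = 3, so u(1) = 1 - (-3)/3 = 2.
h(2) = 4, h'(2) = 12, so u(2) = 2 - 4/12 = 5/3.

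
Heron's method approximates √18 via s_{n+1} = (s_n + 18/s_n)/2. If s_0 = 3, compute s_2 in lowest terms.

17/4

s_1 = (3 + 18/3)/2 = 9/2.
s_2 = (9/2 + 18/(9/2))/2 = 17/4.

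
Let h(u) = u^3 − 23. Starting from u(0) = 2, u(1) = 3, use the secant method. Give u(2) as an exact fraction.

53/19

h(2) = −15, h(3) = 4. u(2) = 3 − 4·(3 − 2)/(4 − (−15)) = 53/19.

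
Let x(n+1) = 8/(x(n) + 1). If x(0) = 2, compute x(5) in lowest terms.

984/403

x(1) = 8/(2 + 1) = 8/3.
x(2) = 8/(8/3 + 1) = 24/11.
x(3) = 8/(24/11 + 1) = 88/35.
x(4) = 8/(88/35 + 1) = 280/123.
x(5) = 8/(280/123 + 1) = 984/403.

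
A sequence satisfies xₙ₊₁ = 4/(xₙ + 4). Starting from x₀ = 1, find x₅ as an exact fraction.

140/169

x₁ = 4/(1 + 4) = 4/5.
x₂ = 4/(4/5 + 4) = 5/6.
x₃ = 4/(5/6 + 4) = 24/29.
x₄ = 4/(24/29 + 4) = 29/35.
x₅ = 4/(29/35 + 4) = 140/169.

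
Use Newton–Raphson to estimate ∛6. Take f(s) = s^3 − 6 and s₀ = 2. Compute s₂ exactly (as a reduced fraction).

f'(s) = 3s^2.
f(2) = 2, f'(2) = 12, so s₁ = 2 − 2/12 = 11/6.
f(11/6) = 35/216, f'(11/6) = 121/12, so s₂ = (11/6) − (35/216)/(121/12) = 1979/1089.

1979/1089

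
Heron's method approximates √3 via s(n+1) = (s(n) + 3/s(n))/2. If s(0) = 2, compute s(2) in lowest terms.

97/56

s(1) = (2 + 3/2)/2 = 7/4.
s(2) = (7/4 + 3/(7/4))/2 = 97/56.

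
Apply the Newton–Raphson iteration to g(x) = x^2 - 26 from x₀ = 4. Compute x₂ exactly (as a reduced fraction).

857/168

g'(x) = 2x.
g(4) = -10, g'(4) = 8, so x₁ = 4 - (-10)/8 = 21/4.
g(21/4) = 25/16, g'(21/4) = 21/2, so x₂ = (21/4) - (25/16)/(21/2) = 857/168.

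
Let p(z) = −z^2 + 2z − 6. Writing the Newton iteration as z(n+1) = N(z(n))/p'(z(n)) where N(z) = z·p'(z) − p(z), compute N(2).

2

p'(z) = −2z + 2.
N(z) = z·p'(z) − p(z) = z·(−2z + 2) − (−z^2 + 2z − 6) = −z^2 + 6.
N(2) = 2.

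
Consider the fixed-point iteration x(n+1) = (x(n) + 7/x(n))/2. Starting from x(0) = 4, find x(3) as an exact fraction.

1902497/719072

x(1) = (4 + 7/4)/2 = 23/8.
x(2) = (23/8 + 7/(23/8))/2 = 977/368.
x(3) = (977/368 + 7/(977/368))/2 = 1902497/719072.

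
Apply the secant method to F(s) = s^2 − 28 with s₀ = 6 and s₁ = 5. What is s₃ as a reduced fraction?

598/113

F(6) = 8, F(5) = −3. s₂ = 5 − (−3)·(5 − 6)/((−3) − 8) = 58/11.
F(5) = −3, F(58/11) = −24/121. s₃ = (58/11) − (−24/121)·((58/11) − 5)/((−24/121) − (−3)) = 598/113.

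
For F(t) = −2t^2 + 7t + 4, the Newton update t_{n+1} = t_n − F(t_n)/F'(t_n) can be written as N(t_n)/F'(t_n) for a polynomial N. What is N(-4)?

F'(t) = −4t + 7.
N(t) = t·F'(t) − F(t) = t·(−4t + 7) − (−2t^2 + 7t + 4) = −2t^2 − 4.
N(-4) = −36.

−36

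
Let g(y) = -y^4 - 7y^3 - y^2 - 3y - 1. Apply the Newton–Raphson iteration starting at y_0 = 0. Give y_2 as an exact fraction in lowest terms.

g'(y) = -4y^3 - 21y^2 - 2y - 3.
g(0) = -1, g'(0) = -3, so y_1 = 0 - (-1)/(-3) = -1/3.
g(-1/3) = 11/81, g'(-1/3) = -122/27, so y_2 = (-1/3) - (11/81)/(-122/27) = -37/122.

-37/122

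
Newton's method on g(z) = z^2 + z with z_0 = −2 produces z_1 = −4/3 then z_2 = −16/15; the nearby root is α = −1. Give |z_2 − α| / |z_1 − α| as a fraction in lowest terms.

1/5

z_1 − α = −4/3 − (−1) = −4/3 + 1 = −1/3, so |z_1 − α| = 1/3.
z_2 − α = −16/15 − (−1) = −16/15 + 1 = −1/15, so |z_2 − α| = 1/15.
Ratio = (1/15) / (1/3) = 1/5.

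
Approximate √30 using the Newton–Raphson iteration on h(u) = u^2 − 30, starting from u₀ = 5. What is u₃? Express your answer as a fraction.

116161/21208

h'(u) = 2u.
h(5) = −5, h'(5) = 10, so u₁ = 5 − (−5)/10 = 11/2.
h(11/2) = 1/4, h'(11/2) = 11, so u₂ = (11/2) − (1/4)/11 = 241/44.
h(241/44) = 1/1936, h'(241/44) = 241/22, so u₃ = (241/44) − (1/1936)/(241/22) = 116161/21208.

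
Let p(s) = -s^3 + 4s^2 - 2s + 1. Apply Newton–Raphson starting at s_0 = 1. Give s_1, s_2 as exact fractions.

p'(s) = -3s^2 + 8s - 2.
p(1) = 2, p'(1) = 3, so s_1 = 1 - 2/3 = 1/3.
p(1/3) = 20/27, p'(1/3) = 1/3, so s_2 = (1/3) - (20/27)/(1/3) = -17/9.

s_1 = 1/3, s_2 = -17/9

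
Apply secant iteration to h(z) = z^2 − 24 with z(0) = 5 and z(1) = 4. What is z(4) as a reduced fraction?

h(5) = 1, h(4) = −8. z(2) = 4 − (−8)·(4 − 5)/((−8) − 1) = 44/9.
h(4) = −8, h(44/9) = −8/81. z(3) = (44/9) − (−8/81)·((44/9) − 4)/((−8/81) − (−8)) = 49/10.
h(44/9) = −8/81, h(49/10) = 1/100. z(4) = (49/10) − (1/100)·((49/10) − (44/9))/((1/100) − (−8/81)) = 4316/881.

4316/881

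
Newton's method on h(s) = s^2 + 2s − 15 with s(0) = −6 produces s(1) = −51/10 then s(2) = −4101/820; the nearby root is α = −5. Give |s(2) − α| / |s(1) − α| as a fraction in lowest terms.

1/82

s(1) − α = −51/10 − (−5) = −51/10 + 5 = −1/10, so |s(1) − α| = 1/10.
s(2) − α = −4101/820 − (−5) = −4101/820 + 5 = −1/820, so |s(2) − α| = 1/820.
Ratio = (1/820) / (1/10) = 1/82.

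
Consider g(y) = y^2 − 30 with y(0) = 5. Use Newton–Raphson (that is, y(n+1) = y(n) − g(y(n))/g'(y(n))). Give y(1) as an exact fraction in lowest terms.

g'(y) = 2y.
g(5) = −5, g'(5) = 10, so y(1) = 5 − (−5)/10 = 11/2.

11/2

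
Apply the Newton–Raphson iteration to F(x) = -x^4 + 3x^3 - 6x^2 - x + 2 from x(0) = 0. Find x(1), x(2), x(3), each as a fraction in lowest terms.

F'(x) = -4x^3 + 9x^2 - 12x - 1.
F(0) = 2, F'(0) = -1, so x(1) = 0 - 2/(-1) = 2.
F(2) = -16, F'(2) = -21, so x(2) = 2 - (-16)/(-21) = 26/21.
F(26/21) = -990208/194481, F'(26/21) = -89393/9261, so x(3) = (26/21) - (-990208/194481)/(-89393/9261) = 444670/625751.

x(1) = 2, x(2) = 26/21, x(3) = 444670/625751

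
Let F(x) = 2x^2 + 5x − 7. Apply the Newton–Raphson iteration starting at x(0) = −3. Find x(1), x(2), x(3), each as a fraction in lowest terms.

F'(x) = 4x + 5.
F(−3) = −4, F'(−3) = −7, so x(1) = (−3) − (−4)/(−7) = −25/7.
F(−25/7) = 32/49, F'(−25/7) = −65/7, so x(2) = (−25/7) − (32/49)/(−65/7) = −1593/455.
F(−1593/455) = 2048/207025, F'(−1593/455) = −4097/455, so x(3) = (−1593/455) − (2048/207025)/(−4097/455) = −6524473/1864135.

x(1) = −25/7, x(2) = −1593/455, x(3) = −6524473/1864135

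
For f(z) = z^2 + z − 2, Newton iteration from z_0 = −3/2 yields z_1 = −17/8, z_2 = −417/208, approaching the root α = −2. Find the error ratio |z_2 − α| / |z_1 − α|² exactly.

z_1 − α = −17/8 − (−2) = −17/8 + 2 = −1/8, so |z_1 − α| = 1/8.
z_2 − α = −417/208 − (−2) = −417/208 + 2 = −1/208, so |z_2 − α| = 1/208.
|z_1 − α|² = 1/64.
Ratio = (1/208) / (1/64) = 4/13.

4/13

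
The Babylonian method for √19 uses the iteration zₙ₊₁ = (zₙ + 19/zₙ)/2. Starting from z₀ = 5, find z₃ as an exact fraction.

z₁ = (5 + 19/5)/2 = 22/5.
z₂ = (22/5 + 19/(22/5))/2 = 959/220.
z₃ = (959/220 + 19/(959/220))/2 = 1839281/421960.

1839281/421960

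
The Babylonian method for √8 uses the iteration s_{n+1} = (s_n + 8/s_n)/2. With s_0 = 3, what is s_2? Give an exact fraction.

577/204

s_1 = (3 + 8/3)/2 = 17/6.
s_2 = (17/6 + 8/(17/6))/2 = 577/204.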